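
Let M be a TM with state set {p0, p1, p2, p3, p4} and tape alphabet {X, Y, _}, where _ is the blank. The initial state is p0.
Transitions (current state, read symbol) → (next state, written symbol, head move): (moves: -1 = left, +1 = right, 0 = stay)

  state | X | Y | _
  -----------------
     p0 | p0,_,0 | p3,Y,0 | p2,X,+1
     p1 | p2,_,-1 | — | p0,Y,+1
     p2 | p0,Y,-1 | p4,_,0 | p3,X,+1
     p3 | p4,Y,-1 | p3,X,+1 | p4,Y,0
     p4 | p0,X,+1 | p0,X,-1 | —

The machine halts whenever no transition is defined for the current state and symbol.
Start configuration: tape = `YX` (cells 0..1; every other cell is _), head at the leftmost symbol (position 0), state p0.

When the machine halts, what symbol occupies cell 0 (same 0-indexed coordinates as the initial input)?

p0 | [Y]X_   read Y → write Y, move 0, go to p3
p3 | [Y]X_   read Y → write X, move +1, go to p3
p3 | X[X]_   read X → write Y, move -1, go to p4
p4 | [X]Y_   read X → write X, move +1, go to p0
p0 | X[Y]_   read Y → write Y, move 0, go to p3
p3 | X[Y]_   read Y → write X, move +1, go to p3
p3 | XX[_]   read _ → write Y, move 0, go to p4
p4 | XX[Y]   read Y → write X, move -1, go to p0
p0 | X[X]X   read X → write _, move 0, go to p0
p0 | X[_]X   read _ → write X, move +1, go to p2
p2 | XX[X]   read X → write Y, move -1, go to p0
p0 | X[X]Y   read X → write _, move 0, go to p0
p0 | X[_]Y   read _ → write X, move +1, go to p2
p2 | XX[Y]   read Y → write _, move 0, go to p4
p4 | XX[_]
Cell 0 holds X when M halts.

X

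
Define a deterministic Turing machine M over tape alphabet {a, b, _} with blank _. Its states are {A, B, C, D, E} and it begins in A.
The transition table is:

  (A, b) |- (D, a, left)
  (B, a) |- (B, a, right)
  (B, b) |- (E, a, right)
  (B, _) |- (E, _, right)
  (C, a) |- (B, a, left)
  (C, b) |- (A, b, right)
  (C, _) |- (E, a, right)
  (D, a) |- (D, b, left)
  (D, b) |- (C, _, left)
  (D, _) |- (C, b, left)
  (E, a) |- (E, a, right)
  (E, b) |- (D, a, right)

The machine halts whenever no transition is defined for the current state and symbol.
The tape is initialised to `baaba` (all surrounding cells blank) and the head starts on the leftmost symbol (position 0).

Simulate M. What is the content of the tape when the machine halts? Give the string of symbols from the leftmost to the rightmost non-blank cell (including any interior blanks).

A | ____[b]aaba   read b → write a, move left, go to D
D | ___[_]aaaba   read _ → write b, move left, go to C
C | __[_]baaaba   read _ → write a, move right, go to E
E | __a[b]aaaba   read b → write a, move right, go to D
D | __aa[a]aaba   read a → write b, move left, go to D
D | __a[a]baaba   read a → write b, move left, go to D
D | __[a]bbaaba   read a → write b, move left, go to D
D | _[_]bbbaaba   read _ → write b, move left, go to C
C | [_]bbbbaaba   read _ → write a, move right, go to E
E | a[b]bbbaaba   read b → write a, move right, go to D
D | aa[b]bbaaba   read b → write _, move left, go to C
C | a[a]_bbaaba   read a → write a, move left, go to B
B | [a]a_bbaaba   read a → write a, move right, go to B
B | a[a]_bbaaba   read a → write a, move right, go to B
B | aa[_]bbaaba   read _ → write _, move right, go to E
E | aa_[b]baaba   read b → write a, move right, go to D
D | aa_a[b]aaba   read b → write _, move left, go to C
C | aa_[a]_aaba   read a → write a, move left, go to B
B | aa[_]a_aaba   read _ → write _, move right, go to E
E | aa_[a]_aaba   read a → write a, move right, go to E
E | aa_a[_]aaba
The non-blank tape span at halt is aa_a_aaba.

aa_a_aaba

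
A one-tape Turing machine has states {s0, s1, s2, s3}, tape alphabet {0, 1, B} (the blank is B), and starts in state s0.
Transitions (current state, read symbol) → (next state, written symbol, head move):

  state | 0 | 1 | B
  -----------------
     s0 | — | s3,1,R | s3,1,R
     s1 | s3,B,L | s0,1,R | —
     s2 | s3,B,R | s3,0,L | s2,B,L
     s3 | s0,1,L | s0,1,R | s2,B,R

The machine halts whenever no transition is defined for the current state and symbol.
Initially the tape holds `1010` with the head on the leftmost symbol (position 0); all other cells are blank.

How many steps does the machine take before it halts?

14

s0 | [1]010BBB   read 1 → write 1, move R, go to s3
s3 | 1[0]10BBB   read 0 → write 1, move L, go to s0
s0 | [1]110BBB   read 1 → write 1, move R, go to s3
s3 | 1[1]10BBB   read 1 → write 1, move R, go to s0
s0 | 11[1]0BBB   read 1 → write 1, move R, go to s3
s3 | 111[0]BBB   read 0 → write 1, move L, go to s0
s0 | 11[1]1BBB   read 1 → write 1, move R, go to s3
s3 | 111[1]BBB   read 1 → write 1, move R, go to s0
s0 | 1111[B]BB   read B → write 1, move R, go to s3
s3 | 11111[B]B   read B → write B, move R, go to s2
s2 | 11111B[B]   read B → write B, move L, go to s2
s2 | 11111[B]B   read B → write B, move L, go to s2
s2 | 1111[1]BB   read 1 → write 0, move L, go to s3
s3 | 111[1]0BB   read 1 → write 1, move R, go to s0
s0 | 1111[0]BB
M halts after 14 transitions.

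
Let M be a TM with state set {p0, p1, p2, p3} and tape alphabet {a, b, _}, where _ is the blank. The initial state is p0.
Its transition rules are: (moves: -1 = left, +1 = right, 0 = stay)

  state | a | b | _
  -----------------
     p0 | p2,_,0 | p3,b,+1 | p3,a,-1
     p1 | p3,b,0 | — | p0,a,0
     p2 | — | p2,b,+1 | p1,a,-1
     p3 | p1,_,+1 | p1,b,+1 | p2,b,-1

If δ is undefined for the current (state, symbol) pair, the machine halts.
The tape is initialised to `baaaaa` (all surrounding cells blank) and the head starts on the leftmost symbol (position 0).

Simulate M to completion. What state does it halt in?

state=p0 head=0 tape=[b]aaaaa_   (p0,b)→(p3,b,+1)
state=p3 head=1 tape=b[a]aaaa_   (p3,a)→(p1,_,+1)
state=p1 head=2 tape=b_[a]aaa_   (p1,a)→(p3,b,0)
state=p3 head=2 tape=b_[b]aaa_   (p3,b)→(p1,b,+1)
state=p1 head=3 tape=b_b[a]aa_   (p1,a)→(p3,b,0)
state=p3 head=3 tape=b_b[b]aa_   (p3,b)→(p1,b,+1)
state=p1 head=4 tape=b_bb[a]a_   (p1,a)→(p3,b,0)
state=p3 head=4 tape=b_bb[b]a_   (p3,b)→(p1,b,+1)
state=p1 head=5 tape=b_bbb[a]_   (p1,a)→(p3,b,0)
state=p3 head=5 tape=b_bbb[b]_   (p3,b)→(p1,b,+1)
state=p1 head=6 tape=b_bbbb[_]   (p1,_)→(p0,a,0)
state=p0 head=6 tape=b_bbbb[a]   (p0,a)→(p2,_,0)
state=p2 head=6 tape=b_bbbb[_]   (p2,_)→(p1,a,-1)
state=p1 head=5 tape=b_bbb[b]a
No transition is defined for (p1, b); M halts in state p1.

p1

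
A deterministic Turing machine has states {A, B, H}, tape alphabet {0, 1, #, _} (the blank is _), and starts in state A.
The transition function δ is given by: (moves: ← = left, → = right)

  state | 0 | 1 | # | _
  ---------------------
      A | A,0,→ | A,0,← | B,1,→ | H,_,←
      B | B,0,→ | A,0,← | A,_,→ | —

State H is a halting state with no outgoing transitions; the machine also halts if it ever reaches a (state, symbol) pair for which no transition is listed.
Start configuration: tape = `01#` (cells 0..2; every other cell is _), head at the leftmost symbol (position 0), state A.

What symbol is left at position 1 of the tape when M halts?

state=A head=0 tape=[0]1#_   (A,0)→(A,0,→)
state=A head=1 tape=0[1]#_   (A,1)→(A,0,←)
state=A head=0 tape=[0]0#_   (A,0)→(A,0,→)
state=A head=1 tape=0[0]#_   (A,0)→(A,0,→)
state=A head=2 tape=00[#]_   (A,#)→(B,1,→)
state=B head=3 tape=001[_]
Cell 1 holds 0 when M halts.

0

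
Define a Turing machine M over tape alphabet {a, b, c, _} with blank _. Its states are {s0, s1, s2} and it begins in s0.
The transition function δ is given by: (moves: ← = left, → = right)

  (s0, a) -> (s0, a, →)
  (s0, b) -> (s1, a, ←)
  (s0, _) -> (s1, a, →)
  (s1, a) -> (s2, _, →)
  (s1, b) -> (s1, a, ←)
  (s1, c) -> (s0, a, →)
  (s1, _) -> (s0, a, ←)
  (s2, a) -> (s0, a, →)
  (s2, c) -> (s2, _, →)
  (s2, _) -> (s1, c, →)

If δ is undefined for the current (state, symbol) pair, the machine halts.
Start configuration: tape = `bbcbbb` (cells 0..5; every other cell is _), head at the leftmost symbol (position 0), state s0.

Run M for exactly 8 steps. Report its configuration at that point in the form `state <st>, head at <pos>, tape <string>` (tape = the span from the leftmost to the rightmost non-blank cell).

state s0, head at 2, tape a__acbbb

s0 | __[b]bcbbb   read b → write a, move ←, go to s1
s1 | _[_]abcbbb   read _ → write a, move ←, go to s0
s0 | [_]aabcbbb   read _ → write a, move →, go to s1
s1 | a[a]abcbbb   read a → write _, move →, go to s2
s2 | a_[a]bcbbb   read a → write a, move →, go to s0
s0 | a_a[b]cbbb   read b → write a, move ←, go to s1
s1 | a_[a]acbbb   read a → write _, move →, go to s2
s2 | a__[a]cbbb   read a → write a, move →, go to s0
s0 | a__a[c]bbb
After 8 steps: state s0, head at 2, tape a__acbbb.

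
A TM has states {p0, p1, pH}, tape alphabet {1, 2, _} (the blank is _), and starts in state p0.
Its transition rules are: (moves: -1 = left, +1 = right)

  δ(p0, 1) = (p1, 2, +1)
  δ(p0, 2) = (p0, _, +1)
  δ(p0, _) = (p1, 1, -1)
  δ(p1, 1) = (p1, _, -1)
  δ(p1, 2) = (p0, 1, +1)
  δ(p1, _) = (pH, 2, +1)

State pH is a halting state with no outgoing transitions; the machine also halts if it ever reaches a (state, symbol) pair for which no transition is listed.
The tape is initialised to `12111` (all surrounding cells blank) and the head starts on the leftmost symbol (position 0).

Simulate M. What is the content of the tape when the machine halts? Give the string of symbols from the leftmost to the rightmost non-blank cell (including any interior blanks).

2_1_11

p0 | _[1]2111   read 1 → write 2, move +1, go to p1
p1 | _2[2]111   read 2 → write 1, move +1, go to p0
p0 | _21[1]11   read 1 → write 2, move +1, go to p1
p1 | _212[1]1   read 1 → write _, move -1, go to p1
p1 | _21[2]_1   read 2 → write 1, move +1, go to p0
p0 | _211[_]1   read _ → write 1, move -1, go to p1
p1 | _21[1]11   read 1 → write _, move -1, go to p1
p1 | _2[1]_11   read 1 → write _, move -1, go to p1
p1 | _[2]__11   read 2 → write 1, move +1, go to p0
p0 | _1[_]_11   read _ → write 1, move -1, go to p1
p1 | _[1]1_11   read 1 → write _, move -1, go to p1
p1 | [_]_1_11   read _ → write 2, move +1, go to pH
pH | 2[_]1_11
The non-blank tape span at halt is 2_1_11.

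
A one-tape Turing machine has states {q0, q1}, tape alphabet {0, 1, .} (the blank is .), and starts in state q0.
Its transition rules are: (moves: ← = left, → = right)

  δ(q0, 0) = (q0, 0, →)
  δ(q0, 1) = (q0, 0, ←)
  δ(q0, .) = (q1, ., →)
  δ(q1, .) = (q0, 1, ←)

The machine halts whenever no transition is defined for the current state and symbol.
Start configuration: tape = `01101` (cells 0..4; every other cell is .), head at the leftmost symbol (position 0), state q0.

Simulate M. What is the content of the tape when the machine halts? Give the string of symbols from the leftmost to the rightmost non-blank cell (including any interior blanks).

00000.1

q0 | [0]1101..   read 0 → write 0, move →, go to q0
q0 | 0[1]101..   read 1 → write 0, move ←, go to q0
q0 | [0]0101..   read 0 → write 0, move →, go to q0
q0 | 0[0]101..   read 0 → write 0, move →, go to q0
q0 | 00[1]01..   read 1 → write 0, move ←, go to q0
q0 | 0[0]001..   read 0 → write 0, move →, go to q0
q0 | 00[0]01..   read 0 → write 0, move →, go to q0
q0 | 000[0]1..   read 0 → write 0, move →, go to q0
q0 | 0000[1]..   read 1 → write 0, move ←, go to q0
q0 | 000[0]0..   read 0 → write 0, move →, go to q0
q0 | 0000[0]..   read 0 → write 0, move →, go to q0
q0 | 00000[.].   read . → write ., move →, go to q1
q1 | 00000.[.]   read . → write 1, move ←, go to q0
q0 | 00000[.]1   read . → write ., move →, go to q1
q1 | 00000.[1]
The non-blank tape span at halt is 00000.1.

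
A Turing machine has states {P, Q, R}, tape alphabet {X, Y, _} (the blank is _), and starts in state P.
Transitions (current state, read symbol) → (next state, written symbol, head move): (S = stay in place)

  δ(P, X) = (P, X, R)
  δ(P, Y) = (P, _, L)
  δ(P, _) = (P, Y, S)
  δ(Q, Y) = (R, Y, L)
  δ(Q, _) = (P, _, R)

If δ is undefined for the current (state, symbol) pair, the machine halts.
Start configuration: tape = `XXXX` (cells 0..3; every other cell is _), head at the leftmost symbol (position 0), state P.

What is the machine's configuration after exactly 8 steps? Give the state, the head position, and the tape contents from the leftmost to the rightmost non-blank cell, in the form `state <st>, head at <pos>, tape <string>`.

state P, head at 4, tape XXXXY

state=P head=0 tape=[X]XXX_   (P,X)→(P,X,R)
state=P head=1 tape=X[X]XX_   (P,X)→(P,X,R)
state=P head=2 tape=XX[X]X_   (P,X)→(P,X,R)
state=P head=3 tape=XXX[X]_   (P,X)→(P,X,R)
state=P head=4 tape=XXXX[_]   (P,_)→(P,Y,S)
state=P head=4 tape=XXXX[Y]   (P,Y)→(P,_,L)
state=P head=3 tape=XXX[X]_   (P,X)→(P,X,R)
state=P head=4 tape=XXXX[_]   (P,_)→(P,Y,S)
state=P head=4 tape=XXXX[Y]
After 8 steps: state P, head at 4, tape XXXXY.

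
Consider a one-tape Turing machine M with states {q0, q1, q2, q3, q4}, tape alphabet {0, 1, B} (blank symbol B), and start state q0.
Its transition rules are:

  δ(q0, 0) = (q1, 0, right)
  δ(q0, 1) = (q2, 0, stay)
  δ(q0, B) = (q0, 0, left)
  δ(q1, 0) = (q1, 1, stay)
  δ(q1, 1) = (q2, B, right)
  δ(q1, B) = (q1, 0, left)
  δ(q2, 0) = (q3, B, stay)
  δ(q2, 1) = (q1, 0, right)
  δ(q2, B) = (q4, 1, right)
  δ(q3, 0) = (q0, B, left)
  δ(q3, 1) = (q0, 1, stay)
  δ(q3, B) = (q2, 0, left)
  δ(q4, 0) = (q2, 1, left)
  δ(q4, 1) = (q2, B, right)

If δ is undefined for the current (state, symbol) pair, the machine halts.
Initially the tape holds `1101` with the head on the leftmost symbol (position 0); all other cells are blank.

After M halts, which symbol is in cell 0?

B

state=q0 head=0 tape=B[1]101BBB   (q0,1)→(q2,0,stay)
state=q2 head=0 tape=B[0]101BBB   (q2,0)→(q3,B,stay)
state=q3 head=0 tape=B[B]101BBB   (q3,B)→(q2,0,left)
state=q2 head=-1 tape=[B]0101BBB   (q2,B)→(q4,1,right)
state=q4 head=0 tape=1[0]101BBB   (q4,0)→(q2,1,left)
state=q2 head=-1 tape=[1]1101BBB   (q2,1)→(q1,0,right)
state=q1 head=0 tape=0[1]101BBB   (q1,1)→(q2,B,right)
state=q2 head=1 tape=0B[1]01BBB   (q2,1)→(q1,0,right)
state=q1 head=2 tape=0B0[0]1BBB   (q1,0)→(q1,1,stay)
state=q1 head=2 tape=0B0[1]1BBB   (q1,1)→(q2,B,right)
state=q2 head=3 tape=0B0B[1]BBB   (q2,1)→(q1,0,right)
state=q1 head=4 tape=0B0B0[B]BB   (q1,B)→(q1,0,left)
state=q1 head=3 tape=0B0B[0]0BB   (q1,0)→(q1,1,stay)
state=q1 head=3 tape=0B0B[1]0BB   (q1,1)→(q2,B,right)
state=q2 head=4 tape=0B0BB[0]BB   (q2,0)→(q3,B,stay)
state=q3 head=4 tape=0B0BB[B]BB   (q3,B)→(q2,0,left)
state=q2 head=3 tape=0B0B[B]0BB   (q2,B)→(q4,1,right)
state=q4 head=4 tape=0B0B1[0]BB   (q4,0)→(q2,1,left)
state=q2 head=3 tape=0B0B[1]1BB   (q2,1)→(q1,0,right)
state=q1 head=4 tape=0B0B0[1]BB   (q1,1)→(q2,B,right)
state=q2 head=5 tape=0B0B0B[B]B   (q2,B)→(q4,1,right)
state=q4 head=6 tape=0B0B0B1[B]
Cell 0 holds B when M halts.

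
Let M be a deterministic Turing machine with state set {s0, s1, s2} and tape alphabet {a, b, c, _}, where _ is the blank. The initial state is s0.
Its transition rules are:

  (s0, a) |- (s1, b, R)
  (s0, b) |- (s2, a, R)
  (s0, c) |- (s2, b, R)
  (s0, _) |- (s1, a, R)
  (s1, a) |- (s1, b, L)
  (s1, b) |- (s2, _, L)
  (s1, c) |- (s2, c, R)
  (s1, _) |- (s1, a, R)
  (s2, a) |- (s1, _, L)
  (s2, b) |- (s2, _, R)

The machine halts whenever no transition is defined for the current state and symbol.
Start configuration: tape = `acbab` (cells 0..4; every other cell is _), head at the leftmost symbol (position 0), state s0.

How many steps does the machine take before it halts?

11

state=s0 head=0 tape=[a]cbab   (s0,a)→(s1,b,R)
state=s1 head=1 tape=b[c]bab   (s1,c)→(s2,c,R)
state=s2 head=2 tape=bc[b]ab   (s2,b)→(s2,_,R)
state=s2 head=3 tape=bc_[a]b   (s2,a)→(s1,_,L)
state=s1 head=2 tape=bc[_]_b   (s1,_)→(s1,a,R)
state=s1 head=3 tape=bca[_]b   (s1,_)→(s1,a,R)
state=s1 head=4 tape=bcaa[b]   (s1,b)→(s2,_,L)
state=s2 head=3 tape=bca[a]_   (s2,a)→(s1,_,L)
state=s1 head=2 tape=bc[a]__   (s1,a)→(s1,b,L)
state=s1 head=1 tape=b[c]b__   (s1,c)→(s2,c,R)
state=s2 head=2 tape=bc[b]__   (s2,b)→(s2,_,R)
state=s2 head=3 tape=bc_[_]_
M halts after 11 transitions.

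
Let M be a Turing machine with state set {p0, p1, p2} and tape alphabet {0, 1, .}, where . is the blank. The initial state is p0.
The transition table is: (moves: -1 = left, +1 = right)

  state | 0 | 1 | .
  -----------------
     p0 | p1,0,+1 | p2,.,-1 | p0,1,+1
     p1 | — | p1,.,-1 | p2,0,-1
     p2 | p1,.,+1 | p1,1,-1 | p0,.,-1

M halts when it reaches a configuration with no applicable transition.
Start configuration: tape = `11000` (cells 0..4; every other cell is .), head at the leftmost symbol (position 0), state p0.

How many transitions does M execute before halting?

16

p0 | .....[1]1000   read 1 → write ., move -1, go to p2
p2 | ....[.].1000   read . → write ., move -1, go to p0
p0 | ...[.]..1000   read . → write 1, move +1, go to p0
p0 | ...1[.].1000   read . → write 1, move +1, go to p0
p0 | ...11[.]1000   read . → write 1, move +1, go to p0
p0 | ...111[1]000   read 1 → write ., move -1, go to p2
p2 | ...11[1].000   read 1 → write 1, move -1, go to p1
p1 | ...1[1]1.000   read 1 → write ., move -1, go to p1
p1 | ...[1].1.000   read 1 → write ., move -1, go to p1
p1 | ..[.]..1.000   read . → write 0, move -1, go to p2
p2 | .[.]0..1.000   read . → write ., move -1, go to p0
p0 | [.].0..1.000   read . → write 1, move +1, go to p0
p0 | 1[.]0..1.000   read . → write 1, move +1, go to p0
p0 | 11[0]..1.000   read 0 → write 0, move +1, go to p1
p1 | 110[.].1.000   read . → write 0, move -1, go to p2
p2 | 11[0]0.1.000   read 0 → write ., move +1, go to p1
p1 | 11.[0].1.000
M halts after 16 transitions.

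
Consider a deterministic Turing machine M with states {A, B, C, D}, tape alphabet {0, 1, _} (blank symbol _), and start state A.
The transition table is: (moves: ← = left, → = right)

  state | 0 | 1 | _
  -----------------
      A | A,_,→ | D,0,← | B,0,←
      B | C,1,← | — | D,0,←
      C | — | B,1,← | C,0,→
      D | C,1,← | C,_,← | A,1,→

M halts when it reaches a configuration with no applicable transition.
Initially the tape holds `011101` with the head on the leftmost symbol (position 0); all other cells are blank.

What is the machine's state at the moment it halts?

state=A head=0 tape=[0]11101_   (A,0)→(A,_,→)
state=A head=1 tape=_[1]1101_   (A,1)→(D,0,←)
state=D head=0 tape=[_]01101_   (D,_)→(A,1,→)
state=A head=1 tape=1[0]1101_   (A,0)→(A,_,→)
state=A head=2 tape=1_[1]101_   (A,1)→(D,0,←)
state=D head=1 tape=1[_]0101_   (D,_)→(A,1,→)
state=A head=2 tape=11[0]101_   (A,0)→(A,_,→)
state=A head=3 tape=11_[1]01_   (A,1)→(D,0,←)
state=D head=2 tape=11[_]001_   (D,_)→(A,1,→)
state=A head=3 tape=111[0]01_   (A,0)→(A,_,→)
state=A head=4 tape=111_[0]1_   (A,0)→(A,_,→)
state=A head=5 tape=111__[1]_   (A,1)→(D,0,←)
state=D head=4 tape=111_[_]0_   (D,_)→(A,1,→)
state=A head=5 tape=111_1[0]_   (A,0)→(A,_,→)
state=A head=6 tape=111_1_[_]   (A,_)→(B,0,←)
state=B head=5 tape=111_1[_]0   (B,_)→(D,0,←)
state=D head=4 tape=111_[1]00   (D,1)→(C,_,←)
state=C head=3 tape=111[_]_00   (C,_)→(C,0,→)
state=C head=4 tape=1110[_]00   (C,_)→(C,0,→)
state=C head=5 tape=11100[0]0
No transition is defined for (C, 0); M halts in state C.

C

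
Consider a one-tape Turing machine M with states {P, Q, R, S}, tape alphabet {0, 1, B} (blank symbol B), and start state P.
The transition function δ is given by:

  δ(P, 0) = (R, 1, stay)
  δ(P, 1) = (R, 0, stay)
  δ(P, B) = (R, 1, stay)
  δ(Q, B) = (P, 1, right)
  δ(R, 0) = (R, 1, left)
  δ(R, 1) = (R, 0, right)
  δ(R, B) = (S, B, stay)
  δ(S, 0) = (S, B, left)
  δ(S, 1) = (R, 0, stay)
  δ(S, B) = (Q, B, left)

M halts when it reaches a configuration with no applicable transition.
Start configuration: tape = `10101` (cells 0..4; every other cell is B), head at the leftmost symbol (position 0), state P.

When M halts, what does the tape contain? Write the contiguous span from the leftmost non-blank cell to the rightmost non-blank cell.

100000000

state=P head=0 tape=BBBB[1]0101B   (P,1)→(R,0,stay)
state=R head=0 tape=BBBB[0]0101B   (R,0)→(R,1,left)
state=R head=-1 tape=BBB[B]10101B   (R,B)→(S,B,stay)
state=S head=-1 tape=BBB[B]10101B   (S,B)→(Q,B,left)
state=Q head=-2 tape=BB[B]B10101B   (Q,B)→(P,1,right)
state=P head=-1 tape=BB1[B]10101B   (P,B)→(R,1,stay)
state=R head=-1 tape=BB1[1]10101B   (R,1)→(R,0,right)
state=R head=0 tape=BB10[1]0101B   (R,1)→(R,0,right)
state=R head=1 tape=BB100[0]101B   (R,0)→(R,1,left)
state=R head=0 tape=BB10[0]1101B   (R,0)→(R,1,left)
state=R head=-1 tape=BB1[0]11101B   (R,0)→(R,1,left)
state=R head=-2 tape=BB[1]111101B   (R,1)→(R,0,right)
state=R head=-1 tape=BB0[1]11101B   (R,1)→(R,0,right)
state=R head=0 tape=BB00[1]1101B   (R,1)→(R,0,right)
state=R head=1 tape=BB000[1]101B   (R,1)→(R,0,right)
state=R head=2 tape=BB0000[1]01B   (R,1)→(R,0,right)
state=R head=3 tape=BB00000[0]1B   (R,0)→(R,1,left)
state=R head=2 tape=BB0000[0]11B   (R,0)→(R,1,left)
state=R head=1 tape=BB000[0]111B   (R,0)→(R,1,left)
state=R head=0 tape=BB00[0]1111B   (R,0)→(R,1,left)
state=R head=-1 tape=BB0[0]11111B   (R,0)→(R,1,left)
state=R head=-2 tape=BB[0]111111B   (R,0)→(R,1,left)
state=R head=-3 tape=B[B]1111111B   (R,B)→(S,B,stay)
state=S head=-3 tape=B[B]1111111B   (S,B)→(Q,B,left)
state=Q head=-4 tape=[B]B1111111B   (Q,B)→(P,1,right)
state=P head=-3 tape=1[B]1111111B   (P,B)→(R,1,stay)
state=R head=-3 tape=1[1]1111111B   (R,1)→(R,0,right)
state=R head=-2 tape=10[1]111111B   (R,1)→(R,0,right)
state=R head=-1 tape=100[1]11111B   (R,1)→(R,0,right)
state=R head=0 tape=1000[1]1111B   (R,1)→(R,0,right)
state=R head=1 tape=10000[1]111B   (R,1)→(R,0,right)
state=R head=2 tape=100000[1]11B   (R,1)→(R,0,right)
state=R head=3 tape=1000000[1]1B   (R,1)→(R,0,right)
state=R head=4 tape=10000000[1]B   (R,1)→(R,0,right)
state=R head=5 tape=100000000[B]   (R,B)→(S,B,stay)
state=S head=5 tape=100000000[B]   (S,B)→(Q,B,left)
state=Q head=4 tape=10000000[0]B
The non-blank tape span at halt is 100000000.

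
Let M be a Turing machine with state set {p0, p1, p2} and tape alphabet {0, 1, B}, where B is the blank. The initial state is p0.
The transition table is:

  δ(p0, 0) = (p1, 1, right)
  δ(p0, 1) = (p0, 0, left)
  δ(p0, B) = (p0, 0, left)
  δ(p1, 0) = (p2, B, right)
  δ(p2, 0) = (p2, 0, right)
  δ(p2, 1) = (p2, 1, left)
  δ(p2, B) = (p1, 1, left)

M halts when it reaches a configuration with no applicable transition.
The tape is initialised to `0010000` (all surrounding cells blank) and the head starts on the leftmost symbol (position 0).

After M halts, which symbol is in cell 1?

1

state=p0 head=0 tape=[0]010000   (p0,0)→(p1,1,right)
state=p1 head=1 tape=1[0]10000   (p1,0)→(p2,B,right)
state=p2 head=2 tape=1B[1]0000   (p2,1)→(p2,1,left)
state=p2 head=1 tape=1[B]10000   (p2,B)→(p1,1,left)
state=p1 head=0 tape=[1]110000
Cell 1 holds 1 when M halts.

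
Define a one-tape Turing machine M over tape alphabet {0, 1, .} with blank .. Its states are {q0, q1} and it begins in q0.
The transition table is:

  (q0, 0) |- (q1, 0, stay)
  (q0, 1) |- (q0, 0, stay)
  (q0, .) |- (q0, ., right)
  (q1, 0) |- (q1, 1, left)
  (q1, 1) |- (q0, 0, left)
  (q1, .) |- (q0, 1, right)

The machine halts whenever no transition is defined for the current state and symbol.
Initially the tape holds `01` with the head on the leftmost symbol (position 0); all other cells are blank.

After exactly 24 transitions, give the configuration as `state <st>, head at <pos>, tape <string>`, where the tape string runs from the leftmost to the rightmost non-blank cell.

q0 | ....[0]1   read 0 → write 0, move stay, go to q1
q1 | ....[0]1   read 0 → write 1, move left, go to q1
q1 | ...[.]11   read . → write 1, move right, go to q0
q0 | ...1[1]1   read 1 → write 0, move stay, go to q0
q0 | ...1[0]1   read 0 → write 0, move stay, go to q1
q1 | ...1[0]1   read 0 → write 1, move left, go to q1
q1 | ...[1]11   read 1 → write 0, move left, go to q0
q0 | ..[.]011   read . → write ., move right, go to q0
q0 | ...[0]11   read 0 → write 0, move stay, go to q1
q1 | ...[0]11   read 0 → write 1, move left, go to q1
q1 | ..[.]111   read . → write 1, move right, go to q0
q0 | ..1[1]11   read 1 → write 0, move stay, go to q0
q0 | ..1[0]11   read 0 → write 0, move stay, go to q1
q1 | ..1[0]11   read 0 → write 1, move left, go to q1
q1 | ..[1]111   read 1 → write 0, move left, go to q0
q0 | .[.]0111   read . → write ., move right, go to q0
q0 | ..[0]111   read 0 → write 0, move stay, go to q1
q1 | ..[0]111   read 0 → write 1, move left, go to q1
q1 | .[.]1111   read . → write 1, move right, go to q0
q0 | .1[1]111   read 1 → write 0, move stay, go to q0
q0 | .1[0]111   read 0 → write 0, move stay, go to q1
q1 | .1[0]111   read 0 → write 1, move left, go to q1
q1 | .[1]1111   read 1 → write 0, move left, go to q0
q0 | [.]01111   read . → write ., move right, go to q0
q0 | .[0]1111
After 24 steps: state q0, head at -3, tape 01111.

state q0, head at -3, tape 01111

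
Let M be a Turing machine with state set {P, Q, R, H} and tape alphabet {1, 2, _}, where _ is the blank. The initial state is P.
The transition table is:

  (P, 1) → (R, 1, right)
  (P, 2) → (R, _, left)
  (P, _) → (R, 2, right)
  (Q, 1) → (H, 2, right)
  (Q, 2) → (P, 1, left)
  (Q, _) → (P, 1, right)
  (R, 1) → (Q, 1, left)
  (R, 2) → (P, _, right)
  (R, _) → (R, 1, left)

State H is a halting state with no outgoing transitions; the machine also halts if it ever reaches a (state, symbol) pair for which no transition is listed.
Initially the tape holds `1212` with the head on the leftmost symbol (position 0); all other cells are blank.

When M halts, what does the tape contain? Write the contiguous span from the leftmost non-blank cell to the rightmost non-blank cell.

state=P head=0 tape=[1]212___   (P,1)→(R,1,right)
state=R head=1 tape=1[2]12___   (R,2)→(P,_,right)
state=P head=2 tape=1_[1]2___   (P,1)→(R,1,right)
state=R head=3 tape=1_1[2]___   (R,2)→(P,_,right)
state=P head=4 tape=1_1_[_]__   (P,_)→(R,2,right)
state=R head=5 tape=1_1_2[_]_   (R,_)→(R,1,left)
state=R head=4 tape=1_1_[2]1_   (R,2)→(P,_,right)
state=P head=5 tape=1_1__[1]_   (P,1)→(R,1,right)
state=R head=6 tape=1_1__1[_]   (R,_)→(R,1,left)
state=R head=5 tape=1_1__[1]1   (R,1)→(Q,1,left)
state=Q head=4 tape=1_1_[_]11   (Q,_)→(P,1,right)
state=P head=5 tape=1_1_1[1]1   (P,1)→(R,1,right)
state=R head=6 tape=1_1_11[1]   (R,1)→(Q,1,left)
state=Q head=5 tape=1_1_1[1]1   (Q,1)→(H,2,right)
state=H head=6 tape=1_1_12[1]
The non-blank tape span at halt is 1_1_121.

1_1_121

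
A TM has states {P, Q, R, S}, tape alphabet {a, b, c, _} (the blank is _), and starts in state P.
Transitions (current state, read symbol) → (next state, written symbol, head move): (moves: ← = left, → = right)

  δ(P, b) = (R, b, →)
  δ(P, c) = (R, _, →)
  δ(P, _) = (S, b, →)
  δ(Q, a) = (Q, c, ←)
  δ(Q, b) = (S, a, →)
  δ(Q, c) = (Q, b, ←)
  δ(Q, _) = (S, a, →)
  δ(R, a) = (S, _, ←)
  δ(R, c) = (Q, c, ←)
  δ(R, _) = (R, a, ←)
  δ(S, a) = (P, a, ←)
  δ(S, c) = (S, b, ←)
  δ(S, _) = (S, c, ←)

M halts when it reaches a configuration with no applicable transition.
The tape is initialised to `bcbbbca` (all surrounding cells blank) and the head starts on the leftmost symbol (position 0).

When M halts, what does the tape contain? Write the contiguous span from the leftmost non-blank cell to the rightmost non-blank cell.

state=P head=0 tape=_[b]cbbbca   (P,b)→(R,b,→)
state=R head=1 tape=_b[c]bbbca   (R,c)→(Q,c,←)
state=Q head=0 tape=_[b]cbbbca   (Q,b)→(S,a,→)
state=S head=1 tape=_a[c]bbbca   (S,c)→(S,b,←)
state=S head=0 tape=_[a]bbbbca   (S,a)→(P,a,←)
state=P head=-1 tape=[_]abbbbca   (P,_)→(S,b,→)
state=S head=0 tape=b[a]bbbbca   (S,a)→(P,a,←)
state=P head=-1 tape=[b]abbbbca   (P,b)→(R,b,→)
state=R head=0 tape=b[a]bbbbca   (R,a)→(S,_,←)
state=S head=-1 tape=[b]_bbbbca
The non-blank tape span at halt is b_bbbbca.

b_bbbbca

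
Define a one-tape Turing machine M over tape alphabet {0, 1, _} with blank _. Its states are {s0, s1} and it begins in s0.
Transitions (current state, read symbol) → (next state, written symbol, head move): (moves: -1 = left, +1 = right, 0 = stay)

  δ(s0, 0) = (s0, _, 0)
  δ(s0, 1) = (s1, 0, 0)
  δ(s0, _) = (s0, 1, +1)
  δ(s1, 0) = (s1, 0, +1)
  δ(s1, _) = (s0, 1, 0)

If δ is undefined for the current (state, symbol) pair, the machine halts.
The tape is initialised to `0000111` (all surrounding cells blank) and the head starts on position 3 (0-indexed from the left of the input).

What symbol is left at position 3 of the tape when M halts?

s0 | 000[0]111   read 0 → write _, move 0, go to s0
s0 | 000[_]111   read _ → write 1, move +1, go to s0
s0 | 0001[1]11   read 1 → write 0, move 0, go to s1
s1 | 0001[0]11   read 0 → write 0, move +1, go to s1
s1 | 00010[1]1
Cell 3 holds 1 when M halts.

1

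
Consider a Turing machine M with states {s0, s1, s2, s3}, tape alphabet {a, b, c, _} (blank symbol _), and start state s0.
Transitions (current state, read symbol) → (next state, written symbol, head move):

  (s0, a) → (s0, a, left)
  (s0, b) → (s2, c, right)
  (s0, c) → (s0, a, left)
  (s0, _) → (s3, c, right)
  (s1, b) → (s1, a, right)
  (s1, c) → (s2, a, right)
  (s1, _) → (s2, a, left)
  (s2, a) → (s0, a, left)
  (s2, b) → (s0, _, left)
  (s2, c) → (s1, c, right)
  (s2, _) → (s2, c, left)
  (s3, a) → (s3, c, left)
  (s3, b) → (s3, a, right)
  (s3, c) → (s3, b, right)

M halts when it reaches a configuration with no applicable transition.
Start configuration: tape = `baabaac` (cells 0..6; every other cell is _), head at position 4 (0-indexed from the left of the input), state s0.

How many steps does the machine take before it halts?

29

s0 | _baab[a]ac_   read a → write a, move left, go to s0
s0 | _baa[b]aac_   read b → write c, move right, go to s2
s2 | _baac[a]ac_   read a → write a, move left, go to s0
s0 | _baa[c]aac_   read c → write a, move left, go to s0
s0 | _ba[a]aaac_   read a → write a, move left, go to s0
s0 | _b[a]aaaac_   read a → write a, move left, go to s0
s0 | _[b]aaaaac_   read b → write c, move right, go to s2
s2 | _c[a]aaaac_   read a → write a, move left, go to s0
s0 | _[c]aaaaac_   read c → write a, move left, go to s0
s0 | [_]aaaaaac_   read _ → write c, move right, go to s3
s3 | c[a]aaaaac_   read a → write c, move left, go to s3
s3 | [c]caaaaac_   read c → write b, move right, go to s3
s3 | b[c]aaaaac_   read c → write b, move right, go to s3
s3 | bb[a]aaaac_   read a → write c, move left, go to s3
s3 | b[b]caaaac_   read b → write a, move right, go to s3
s3 | ba[c]aaaac_   read c → write b, move right, go to s3
s3 | bab[a]aaac_   read a → write c, move left, go to s3
s3 | ba[b]caaac_   read b → write a, move right, go to s3
s3 | baa[c]aaac_   read c → write b, move right, go to s3
s3 | baab[a]aac_   read a → write c, move left, go to s3
s3 | baa[b]caac_   read b → write a, move right, go to s3
s3 | baaa[c]aac_   read c → write b, move right, go to s3
s3 | baaab[a]ac_   read a → write c, move left, go to s3
s3 | baaa[b]cac_   read b → write a, move right, go to s3
s3 | baaaa[c]ac_   read c → write b, move right, go to s3
s3 | baaaab[a]c_   read a → write c, move left, go to s3
s3 | baaaa[b]cc_   read b → write a, move right, go to s3
s3 | baaaaa[c]c_   read c → write b, move right, go to s3
s3 | baaaaab[c]_   read c → write b, move right, go to s3
s3 | baaaaabb[_]
M halts after 29 transitions.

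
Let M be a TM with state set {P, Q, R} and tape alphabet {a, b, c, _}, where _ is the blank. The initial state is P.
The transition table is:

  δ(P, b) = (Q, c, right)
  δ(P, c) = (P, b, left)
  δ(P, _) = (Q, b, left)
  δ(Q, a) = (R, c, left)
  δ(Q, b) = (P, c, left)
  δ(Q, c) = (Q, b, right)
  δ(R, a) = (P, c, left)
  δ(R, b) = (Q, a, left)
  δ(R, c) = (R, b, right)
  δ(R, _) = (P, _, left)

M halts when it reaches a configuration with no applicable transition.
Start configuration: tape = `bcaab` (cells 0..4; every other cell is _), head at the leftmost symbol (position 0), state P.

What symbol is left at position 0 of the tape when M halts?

P | _[b]caab   read b → write c, move right, go to Q
Q | _c[c]aab   read c → write b, move right, go to Q
Q | _cb[a]ab   read a → write c, move left, go to R
R | _c[b]cab   read b → write a, move left, go to Q
Q | _[c]acab   read c → write b, move right, go to Q
Q | _b[a]cab   read a → write c, move left, go to R
R | _[b]ccab   read b → write a, move left, go to Q
Q | [_]accab
Cell 0 holds a when M halts.

a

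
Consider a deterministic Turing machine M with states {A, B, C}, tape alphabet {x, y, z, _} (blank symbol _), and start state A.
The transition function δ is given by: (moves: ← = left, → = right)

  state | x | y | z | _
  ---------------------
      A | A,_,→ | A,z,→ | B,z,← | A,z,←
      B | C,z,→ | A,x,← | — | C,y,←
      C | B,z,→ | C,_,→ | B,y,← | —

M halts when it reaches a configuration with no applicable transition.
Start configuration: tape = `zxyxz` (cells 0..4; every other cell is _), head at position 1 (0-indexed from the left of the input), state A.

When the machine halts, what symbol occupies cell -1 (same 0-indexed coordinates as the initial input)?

state=A head=1 tape=__z[x]yxz   (A,x)→(A,_,→)
state=A head=2 tape=__z_[y]xz   (A,y)→(A,z,→)
state=A head=3 tape=__z_z[x]z   (A,x)→(A,_,→)
state=A head=4 tape=__z_z_[z]   (A,z)→(B,z,←)
state=B head=3 tape=__z_z[_]z   (B,_)→(C,y,←)
state=C head=2 tape=__z_[z]yz   (C,z)→(B,y,←)
state=B head=1 tape=__z[_]yyz   (B,_)→(C,y,←)
state=C head=0 tape=__[z]yyyz   (C,z)→(B,y,←)
state=B head=-1 tape=_[_]yyyyz   (B,_)→(C,y,←)
state=C head=-2 tape=[_]yyyyyz
Cell -1 holds y when M halts.

y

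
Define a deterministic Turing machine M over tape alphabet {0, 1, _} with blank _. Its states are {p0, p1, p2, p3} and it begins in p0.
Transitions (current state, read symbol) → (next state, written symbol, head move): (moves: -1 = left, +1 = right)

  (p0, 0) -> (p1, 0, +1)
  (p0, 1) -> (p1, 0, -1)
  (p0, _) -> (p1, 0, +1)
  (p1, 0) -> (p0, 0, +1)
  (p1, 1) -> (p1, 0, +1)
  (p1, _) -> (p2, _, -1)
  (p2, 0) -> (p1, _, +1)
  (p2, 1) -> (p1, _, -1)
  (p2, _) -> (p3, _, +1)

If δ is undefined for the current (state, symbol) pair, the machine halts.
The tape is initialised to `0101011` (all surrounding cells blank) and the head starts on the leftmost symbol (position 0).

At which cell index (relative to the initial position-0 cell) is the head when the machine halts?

7

p0 | [0]101011_   read 0 → write 0, move +1, go to p1
p1 | 0[1]01011_   read 1 → write 0, move +1, go to p1
p1 | 00[0]1011_   read 0 → write 0, move +1, go to p0
p0 | 000[1]011_   read 1 → write 0, move -1, go to p1
p1 | 00[0]0011_   read 0 → write 0, move +1, go to p0
p0 | 000[0]011_   read 0 → write 0, move +1, go to p1
p1 | 0000[0]11_   read 0 → write 0, move +1, go to p0
p0 | 00000[1]1_   read 1 → write 0, move -1, go to p1
p1 | 0000[0]01_   read 0 → write 0, move +1, go to p0
p0 | 00000[0]1_   read 0 → write 0, move +1, go to p1
p1 | 000000[1]_   read 1 → write 0, move +1, go to p1
p1 | 0000000[_]   read _ → write _, move -1, go to p2
p2 | 000000[0]_   read 0 → write _, move +1, go to p1
p1 | 000000_[_]   read _ → write _, move -1, go to p2
p2 | 000000[_]_   read _ → write _, move +1, go to p3
p3 | 000000_[_]
At halt the head is at cell 7.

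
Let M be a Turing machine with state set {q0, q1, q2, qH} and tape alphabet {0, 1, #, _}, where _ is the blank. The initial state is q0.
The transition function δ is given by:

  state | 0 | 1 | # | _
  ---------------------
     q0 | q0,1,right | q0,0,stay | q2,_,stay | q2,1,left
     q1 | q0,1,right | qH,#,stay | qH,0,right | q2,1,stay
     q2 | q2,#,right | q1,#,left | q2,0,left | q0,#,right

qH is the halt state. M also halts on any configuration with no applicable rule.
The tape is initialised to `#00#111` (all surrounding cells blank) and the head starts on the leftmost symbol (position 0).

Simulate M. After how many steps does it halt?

15

q0 | [#]00#111_   read # → write _, move stay, go to q2
q2 | [_]00#111_   read _ → write #, move right, go to q0
q0 | #[0]0#111_   read 0 → write 1, move right, go to q0
q0 | #1[0]#111_   read 0 → write 1, move right, go to q0
q0 | #11[#]111_   read # → write _, move stay, go to q2
q2 | #11[_]111_   read _ → write #, move right, go to q0
q0 | #11#[1]11_   read 1 → write 0, move stay, go to q0
q0 | #11#[0]11_   read 0 → write 1, move right, go to q0
q0 | #11#1[1]1_   read 1 → write 0, move stay, go to q0
q0 | #11#1[0]1_   read 0 → write 1, move right, go to q0
q0 | #11#11[1]_   read 1 → write 0, move stay, go to q0
q0 | #11#11[0]_   read 0 → write 1, move right, go to q0
q0 | #11#111[_]   read _ → write 1, move left, go to q2
q2 | #11#11[1]1   read 1 → write #, move left, go to q1
q1 | #11#1[1]#1   read 1 → write #, move stay, go to qH
qH | #11#1[#]#1
M halts after 15 transitions.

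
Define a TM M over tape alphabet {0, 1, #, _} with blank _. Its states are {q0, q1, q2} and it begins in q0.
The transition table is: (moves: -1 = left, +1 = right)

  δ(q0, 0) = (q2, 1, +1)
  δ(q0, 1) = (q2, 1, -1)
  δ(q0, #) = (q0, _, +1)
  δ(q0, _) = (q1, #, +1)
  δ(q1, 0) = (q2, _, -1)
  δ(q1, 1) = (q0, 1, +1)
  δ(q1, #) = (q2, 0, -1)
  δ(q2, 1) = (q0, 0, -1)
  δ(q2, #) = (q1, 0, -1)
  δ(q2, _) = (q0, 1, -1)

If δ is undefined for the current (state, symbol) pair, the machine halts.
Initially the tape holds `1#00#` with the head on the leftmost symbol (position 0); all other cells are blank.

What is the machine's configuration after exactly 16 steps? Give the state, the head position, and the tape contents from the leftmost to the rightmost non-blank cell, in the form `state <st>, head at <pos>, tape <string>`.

state q0, head at -2, tape 010#00#

state=q0 head=0 tape=___[1]#00#   (q0,1)→(q2,1,-1)
state=q2 head=-1 tape=__[_]1#00#   (q2,_)→(q0,1,-1)
state=q0 head=-2 tape=_[_]11#00#   (q0,_)→(q1,#,+1)
state=q1 head=-1 tape=_#[1]1#00#   (q1,1)→(q0,1,+1)
state=q0 head=0 tape=_#1[1]#00#   (q0,1)→(q2,1,-1)
state=q2 head=-1 tape=_#[1]1#00#   (q2,1)→(q0,0,-1)
state=q0 head=-2 tape=_[#]01#00#   (q0,#)→(q0,_,+1)
state=q0 head=-1 tape=__[0]1#00#   (q0,0)→(q2,1,+1)
state=q2 head=0 tape=__1[1]#00#   (q2,1)→(q0,0,-1)
state=q0 head=-1 tape=__[1]0#00#   (q0,1)→(q2,1,-1)
state=q2 head=-2 tape=_[_]10#00#   (q2,_)→(q0,1,-1)
state=q0 head=-3 tape=[_]110#00#   (q0,_)→(q1,#,+1)
state=q1 head=-2 tape=#[1]10#00#   (q1,1)→(q0,1,+1)
state=q0 head=-1 tape=#1[1]0#00#   (q0,1)→(q2,1,-1)
state=q2 head=-2 tape=#[1]10#00#   (q2,1)→(q0,0,-1)
state=q0 head=-3 tape=[#]010#00#   (q0,#)→(q0,_,+1)
state=q0 head=-2 tape=_[0]10#00#
After 16 steps: state q0, head at -2, tape 010#00#.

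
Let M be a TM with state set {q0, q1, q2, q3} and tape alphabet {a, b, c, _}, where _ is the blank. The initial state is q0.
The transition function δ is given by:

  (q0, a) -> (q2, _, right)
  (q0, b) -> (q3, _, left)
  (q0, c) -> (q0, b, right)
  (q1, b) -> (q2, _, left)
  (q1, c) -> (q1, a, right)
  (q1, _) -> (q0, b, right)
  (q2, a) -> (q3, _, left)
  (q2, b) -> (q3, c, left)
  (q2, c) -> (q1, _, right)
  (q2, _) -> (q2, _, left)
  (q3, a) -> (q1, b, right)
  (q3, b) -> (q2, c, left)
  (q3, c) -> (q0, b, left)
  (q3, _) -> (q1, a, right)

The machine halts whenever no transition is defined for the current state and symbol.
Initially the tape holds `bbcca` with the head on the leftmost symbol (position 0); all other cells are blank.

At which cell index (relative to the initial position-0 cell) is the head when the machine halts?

q0 | __[b]bcca   read b → write _, move left, go to q3
q3 | _[_]_bcca   read _ → write a, move right, go to q1
q1 | _a[_]bcca   read _ → write b, move right, go to q0
q0 | _ab[b]cca   read b → write _, move left, go to q3
q3 | _a[b]_cca   read b → write c, move left, go to q2
q2 | _[a]c_cca   read a → write _, move left, go to q3
q3 | [_]_c_cca   read _ → write a, move right, go to q1
q1 | a[_]c_cca   read _ → write b, move right, go to q0
q0 | ab[c]_cca   read c → write b, move right, go to q0
q0 | abb[_]cca
At halt the head is at cell 1.

1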